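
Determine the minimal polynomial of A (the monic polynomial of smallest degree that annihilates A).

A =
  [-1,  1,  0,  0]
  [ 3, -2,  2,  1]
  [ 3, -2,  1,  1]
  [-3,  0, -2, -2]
x^3 + 3*x^2 + 3*x + 1

The characteristic polynomial is χ_A(x) = (x + 1)^4, so the eigenvalues are known. The minimal polynomial is
  m_A(x) = Π_λ (x − λ)^{k_λ}
where k_λ is the size of the *largest* Jordan block for λ (equivalently, the smallest k with (A − λI)^k v = 0 for every generalised eigenvector v of λ).

  λ = -1: largest Jordan block has size 3, contributing (x + 1)^3

So m_A(x) = (x + 1)^3 = x^3 + 3*x^2 + 3*x + 1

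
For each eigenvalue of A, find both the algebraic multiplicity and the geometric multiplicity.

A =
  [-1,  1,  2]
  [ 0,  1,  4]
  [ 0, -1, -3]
λ = -1: alg = 3, geom = 2

Step 1 — factor the characteristic polynomial to read off the algebraic multiplicities:
  χ_A(x) = (x + 1)^3

Step 2 — compute geometric multiplicities via the rank-nullity identity g(λ) = n − rank(A − λI):
  rank(A − (-1)·I) = 1, so dim ker(A − (-1)·I) = n − 1 = 2

Summary:
  λ = -1: algebraic multiplicity = 3, geometric multiplicity = 2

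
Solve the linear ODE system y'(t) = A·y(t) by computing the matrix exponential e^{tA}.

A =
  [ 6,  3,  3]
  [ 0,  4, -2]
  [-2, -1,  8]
e^{tA} =
  [-3*t^2*exp(6*t) + exp(6*t), -9*t^2*exp(6*t)/2 + 3*t*exp(6*t), 3*t*exp(6*t)]
  [2*t^2*exp(6*t), 3*t^2*exp(6*t) - 2*t*exp(6*t) + exp(6*t), -2*t*exp(6*t)]
  [-2*t^2*exp(6*t) - 2*t*exp(6*t), -3*t^2*exp(6*t) - t*exp(6*t), 2*t*exp(6*t) + exp(6*t)]

Strategy: write A = P · J · P⁻¹ where J is a Jordan canonical form, so e^{tA} = P · e^{tJ} · P⁻¹, and e^{tJ} can be computed block-by-block.

A has Jordan form
J =
  [6, 1, 0]
  [0, 6, 1]
  [0, 0, 6]
(up to reordering of blocks).

Per-block formulas:
  For a 3×3 Jordan block J_3(6): exp(t · J_3(6)) = e^(6t)·(I + t·N + (t^2/2)·N^2), where N is the 3×3 nilpotent shift.

After assembling e^{tJ} and conjugating by P, we get:

e^{tA} =
  [-3*t^2*exp(6*t) + exp(6*t), -9*t^2*exp(6*t)/2 + 3*t*exp(6*t), 3*t*exp(6*t)]
  [2*t^2*exp(6*t), 3*t^2*exp(6*t) - 2*t*exp(6*t) + exp(6*t), -2*t*exp(6*t)]
  [-2*t^2*exp(6*t) - 2*t*exp(6*t), -3*t^2*exp(6*t) - t*exp(6*t), 2*t*exp(6*t) + exp(6*t)]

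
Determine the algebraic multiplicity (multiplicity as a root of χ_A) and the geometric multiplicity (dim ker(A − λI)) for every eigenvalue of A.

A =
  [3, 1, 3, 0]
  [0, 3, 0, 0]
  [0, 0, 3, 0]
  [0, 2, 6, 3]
λ = 3: alg = 4, geom = 3

Step 1 — factor the characteristic polynomial to read off the algebraic multiplicities:
  χ_A(x) = (x - 3)^4

Step 2 — compute geometric multiplicities via the rank-nullity identity g(λ) = n − rank(A − λI):
  rank(A − (3)·I) = 1, so dim ker(A − (3)·I) = n − 1 = 3

Summary:
  λ = 3: algebraic multiplicity = 4, geometric multiplicity = 3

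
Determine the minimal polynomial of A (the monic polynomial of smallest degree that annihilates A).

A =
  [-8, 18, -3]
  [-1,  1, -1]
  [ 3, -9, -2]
x^3 + 9*x^2 + 24*x + 20

The characteristic polynomial is χ_A(x) = (x + 2)^2*(x + 5), so the eigenvalues are known. The minimal polynomial is
  m_A(x) = Π_λ (x − λ)^{k_λ}
where k_λ is the size of the *largest* Jordan block for λ (equivalently, the smallest k with (A − λI)^k v = 0 for every generalised eigenvector v of λ).

  λ = -5: largest Jordan block has size 1, contributing (x + 5)
  λ = -2: largest Jordan block has size 2, contributing (x + 2)^2

So m_A(x) = (x + 2)^2*(x + 5) = x^3 + 9*x^2 + 24*x + 20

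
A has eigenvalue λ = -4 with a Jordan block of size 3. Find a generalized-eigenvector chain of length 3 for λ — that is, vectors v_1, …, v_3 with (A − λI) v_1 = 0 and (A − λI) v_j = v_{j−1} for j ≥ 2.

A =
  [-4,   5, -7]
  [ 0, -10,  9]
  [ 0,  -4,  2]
A Jordan chain for λ = -4 of length 3:
v_1 = (-2, 0, 0)ᵀ
v_2 = (5, -6, -4)ᵀ
v_3 = (0, 1, 0)ᵀ

Let N = A − (-4)·I. We want v_3 with N^3 v_3 = 0 but N^2 v_3 ≠ 0; then v_{j-1} := N · v_j for j = 3, …, 2.

Pick v_3 = (0, 1, 0)ᵀ.
Then v_2 = N · v_3 = (5, -6, -4)ᵀ.
Then v_1 = N · v_2 = (-2, 0, 0)ᵀ.

Sanity check: (A − (-4)·I) v_1 = (0, 0, 0)ᵀ = 0. ✓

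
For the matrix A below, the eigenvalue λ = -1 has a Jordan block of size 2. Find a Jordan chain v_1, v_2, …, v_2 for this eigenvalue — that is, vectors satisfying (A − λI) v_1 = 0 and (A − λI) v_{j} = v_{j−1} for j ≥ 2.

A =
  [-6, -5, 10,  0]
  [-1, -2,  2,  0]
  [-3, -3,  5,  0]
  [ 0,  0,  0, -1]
A Jordan chain for λ = -1 of length 2:
v_1 = (-5, -1, -3, 0)ᵀ
v_2 = (1, 0, 0, 0)ᵀ

Let N = A − (-1)·I. We want v_2 with N^2 v_2 = 0 but N^1 v_2 ≠ 0; then v_{j-1} := N · v_j for j = 2, …, 2.

Pick v_2 = (1, 0, 0, 0)ᵀ.
Then v_1 = N · v_2 = (-5, -1, -3, 0)ᵀ.

Sanity check: (A − (-1)·I) v_1 = (0, 0, 0, 0)ᵀ = 0. ✓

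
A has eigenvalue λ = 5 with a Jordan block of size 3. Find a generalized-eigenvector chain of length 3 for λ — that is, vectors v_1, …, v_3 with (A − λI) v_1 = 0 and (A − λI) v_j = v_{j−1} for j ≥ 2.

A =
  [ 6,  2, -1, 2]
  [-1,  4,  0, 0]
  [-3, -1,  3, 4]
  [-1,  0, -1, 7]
A Jordan chain for λ = 5 of length 3:
v_1 = (1, -1, -3, -1)ᵀ
v_2 = (2, -1, -1, 0)ᵀ
v_3 = (0, 1, 0, 0)ᵀ

Let N = A − (5)·I. We want v_3 with N^3 v_3 = 0 but N^2 v_3 ≠ 0; then v_{j-1} := N · v_j for j = 3, …, 2.

Pick v_3 = (0, 1, 0, 0)ᵀ.
Then v_2 = N · v_3 = (2, -1, -1, 0)ᵀ.
Then v_1 = N · v_2 = (1, -1, -3, -1)ᵀ.

Sanity check: (A − (5)·I) v_1 = (0, 0, 0, 0)ᵀ = 0. ✓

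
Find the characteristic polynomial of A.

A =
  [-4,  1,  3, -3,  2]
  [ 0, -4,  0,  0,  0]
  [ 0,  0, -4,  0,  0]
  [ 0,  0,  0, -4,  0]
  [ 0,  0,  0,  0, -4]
x^5 + 20*x^4 + 160*x^3 + 640*x^2 + 1280*x + 1024

Expanding det(x·I − A) (e.g. by cofactor expansion or by noting that A is similar to its Jordan form J, which has the same characteristic polynomial as A) gives
  χ_A(x) = x^5 + 20*x^4 + 160*x^3 + 640*x^2 + 1280*x + 1024
which factors as (x + 4)^5. The eigenvalues (with algebraic multiplicities) are λ = -4 with multiplicity 5.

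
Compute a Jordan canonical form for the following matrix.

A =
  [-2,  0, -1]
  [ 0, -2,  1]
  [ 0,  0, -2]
J_2(-2) ⊕ J_1(-2)

The characteristic polynomial is
  det(x·I − A) = x^3 + 6*x^2 + 12*x + 8 = (x + 2)^3

Eigenvalues and multiplicities (the geometric multiplicity of λ is n − rank(A − λI), which equals the number of Jordan blocks for λ):
  λ = -2: algebraic multiplicity = 3, geometric multiplicity = 2

Determining the block sizes for each eigenvalue:
  λ = -2: 2 blocks summing to 3 forces exactly one block of size 2 and the rest size 1 → block sizes [2, 1]

Assembling the blocks gives a Jordan form
J =
  [-2,  1,  0]
  [ 0, -2,  0]
  [ 0,  0, -2]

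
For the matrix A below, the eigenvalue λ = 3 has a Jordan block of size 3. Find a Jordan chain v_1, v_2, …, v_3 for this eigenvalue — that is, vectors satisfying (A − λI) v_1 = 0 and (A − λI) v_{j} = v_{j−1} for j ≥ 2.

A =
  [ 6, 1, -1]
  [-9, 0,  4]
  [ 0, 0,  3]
A Jordan chain for λ = 3 of length 3:
v_1 = (1, -3, 0)ᵀ
v_2 = (-1, 4, 0)ᵀ
v_3 = (0, 0, 1)ᵀ

Let N = A − (3)·I. We want v_3 with N^3 v_3 = 0 but N^2 v_3 ≠ 0; then v_{j-1} := N · v_j for j = 3, …, 2.

Pick v_3 = (0, 0, 1)ᵀ.
Then v_2 = N · v_3 = (-1, 4, 0)ᵀ.
Then v_1 = N · v_2 = (1, -3, 0)ᵀ.

Sanity check: (A − (3)·I) v_1 = (0, 0, 0)ᵀ = 0. ✓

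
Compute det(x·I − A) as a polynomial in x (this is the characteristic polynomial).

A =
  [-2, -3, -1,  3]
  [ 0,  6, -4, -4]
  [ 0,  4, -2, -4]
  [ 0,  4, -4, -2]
x^4 - 8*x^2 + 16

Expanding det(x·I − A) (e.g. by cofactor expansion or by noting that A is similar to its Jordan form J, which has the same characteristic polynomial as A) gives
  χ_A(x) = x^4 - 8*x^2 + 16
which factors as (x - 2)^2*(x + 2)^2. The eigenvalues (with algebraic multiplicities) are λ = -2 with multiplicity 2, λ = 2 with multiplicity 2.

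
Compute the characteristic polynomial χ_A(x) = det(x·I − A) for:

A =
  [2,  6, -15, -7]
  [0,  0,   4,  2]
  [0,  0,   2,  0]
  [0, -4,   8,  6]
x^4 - 10*x^3 + 36*x^2 - 56*x + 32

Expanding det(x·I − A) (e.g. by cofactor expansion or by noting that A is similar to its Jordan form J, which has the same characteristic polynomial as A) gives
  χ_A(x) = x^4 - 10*x^3 + 36*x^2 - 56*x + 32
which factors as (x - 4)*(x - 2)^3. The eigenvalues (with algebraic multiplicities) are λ = 2 with multiplicity 3, λ = 4 with multiplicity 1.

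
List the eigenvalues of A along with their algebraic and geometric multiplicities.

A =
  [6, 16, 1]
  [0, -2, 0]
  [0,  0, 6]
λ = -2: alg = 1, geom = 1; λ = 6: alg = 2, geom = 1

Step 1 — factor the characteristic polynomial to read off the algebraic multiplicities:
  χ_A(x) = (x - 6)^2*(x + 2)

Step 2 — compute geometric multiplicities via the rank-nullity identity g(λ) = n − rank(A − λI):
  rank(A − (-2)·I) = 2, so dim ker(A − (-2)·I) = n − 2 = 1
  rank(A − (6)·I) = 2, so dim ker(A − (6)·I) = n − 2 = 1

Summary:
  λ = -2: algebraic multiplicity = 1, geometric multiplicity = 1
  λ = 6: algebraic multiplicity = 2, geometric multiplicity = 1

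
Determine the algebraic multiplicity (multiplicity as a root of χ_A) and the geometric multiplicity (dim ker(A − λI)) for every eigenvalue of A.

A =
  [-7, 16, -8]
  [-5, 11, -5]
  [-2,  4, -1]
λ = 1: alg = 3, geom = 2

Step 1 — factor the characteristic polynomial to read off the algebraic multiplicities:
  χ_A(x) = (x - 1)^3

Step 2 — compute geometric multiplicities via the rank-nullity identity g(λ) = n − rank(A − λI):
  rank(A − (1)·I) = 1, so dim ker(A − (1)·I) = n − 1 = 2

Summary:
  λ = 1: algebraic multiplicity = 3, geometric multiplicity = 2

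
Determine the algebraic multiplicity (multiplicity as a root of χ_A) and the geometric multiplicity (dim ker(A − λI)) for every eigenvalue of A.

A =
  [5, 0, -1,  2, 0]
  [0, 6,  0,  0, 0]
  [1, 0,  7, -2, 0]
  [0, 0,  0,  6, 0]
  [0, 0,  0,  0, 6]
λ = 6: alg = 5, geom = 4

Step 1 — factor the characteristic polynomial to read off the algebraic multiplicities:
  χ_A(x) = (x - 6)^5

Step 2 — compute geometric multiplicities via the rank-nullity identity g(λ) = n − rank(A − λI):
  rank(A − (6)·I) = 1, so dim ker(A − (6)·I) = n − 1 = 4

Summary:
  λ = 6: algebraic multiplicity = 5, geometric multiplicity = 4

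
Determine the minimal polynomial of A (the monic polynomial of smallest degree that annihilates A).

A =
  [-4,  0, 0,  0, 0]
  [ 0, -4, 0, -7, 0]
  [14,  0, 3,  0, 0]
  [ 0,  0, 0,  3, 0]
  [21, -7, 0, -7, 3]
x^2 + x - 12

The characteristic polynomial is χ_A(x) = (x - 3)^3*(x + 4)^2, so the eigenvalues are known. The minimal polynomial is
  m_A(x) = Π_λ (x − λ)^{k_λ}
where k_λ is the size of the *largest* Jordan block for λ (equivalently, the smallest k with (A − λI)^k v = 0 for every generalised eigenvector v of λ).

  λ = -4: largest Jordan block has size 1, contributing (x + 4)
  λ = 3: largest Jordan block has size 1, contributing (x − 3)

So m_A(x) = (x - 3)*(x + 4) = x^2 + x - 12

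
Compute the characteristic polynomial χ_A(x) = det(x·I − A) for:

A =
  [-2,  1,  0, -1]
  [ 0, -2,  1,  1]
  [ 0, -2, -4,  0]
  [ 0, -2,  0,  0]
x^4 + 8*x^3 + 24*x^2 + 32*x + 16

Expanding det(x·I − A) (e.g. by cofactor expansion or by noting that A is similar to its Jordan form J, which has the same characteristic polynomial as A) gives
  χ_A(x) = x^4 + 8*x^3 + 24*x^2 + 32*x + 16
which factors as (x + 2)^4. The eigenvalues (with algebraic multiplicities) are λ = -2 with multiplicity 4.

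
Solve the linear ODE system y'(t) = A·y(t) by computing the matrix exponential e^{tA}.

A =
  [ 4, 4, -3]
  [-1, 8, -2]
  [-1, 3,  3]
e^{tA} =
  [-t*exp(5*t) + exp(5*t), -t^2*exp(5*t)/2 + 4*t*exp(5*t), t^2*exp(5*t)/2 - 3*t*exp(5*t)]
  [-t*exp(5*t), -t^2*exp(5*t)/2 + 3*t*exp(5*t) + exp(5*t), t^2*exp(5*t)/2 - 2*t*exp(5*t)]
  [-t*exp(5*t), -t^2*exp(5*t)/2 + 3*t*exp(5*t), t^2*exp(5*t)/2 - 2*t*exp(5*t) + exp(5*t)]

Strategy: write A = P · J · P⁻¹ where J is a Jordan canonical form, so e^{tA} = P · e^{tJ} · P⁻¹, and e^{tJ} can be computed block-by-block.

A has Jordan form
J =
  [5, 1, 0]
  [0, 5, 1]
  [0, 0, 5]
(up to reordering of blocks).

Per-block formulas:
  For a 3×3 Jordan block J_3(5): exp(t · J_3(5)) = e^(5t)·(I + t·N + (t^2/2)·N^2), where N is the 3×3 nilpotent shift.

After assembling e^{tJ} and conjugating by P, we get:

e^{tA} =
  [-t*exp(5*t) + exp(5*t), -t^2*exp(5*t)/2 + 4*t*exp(5*t), t^2*exp(5*t)/2 - 3*t*exp(5*t)]
  [-t*exp(5*t), -t^2*exp(5*t)/2 + 3*t*exp(5*t) + exp(5*t), t^2*exp(5*t)/2 - 2*t*exp(5*t)]
  [-t*exp(5*t), -t^2*exp(5*t)/2 + 3*t*exp(5*t), t^2*exp(5*t)/2 - 2*t*exp(5*t) + exp(5*t)]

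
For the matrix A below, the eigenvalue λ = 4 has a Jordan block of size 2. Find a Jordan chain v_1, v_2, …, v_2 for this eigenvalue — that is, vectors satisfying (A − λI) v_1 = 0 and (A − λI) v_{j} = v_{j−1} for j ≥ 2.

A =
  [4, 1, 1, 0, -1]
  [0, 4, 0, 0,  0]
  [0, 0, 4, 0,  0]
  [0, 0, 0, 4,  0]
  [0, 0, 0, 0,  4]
A Jordan chain for λ = 4 of length 2:
v_1 = (1, 0, 0, 0, 0)ᵀ
v_2 = (0, 1, 0, 0, 0)ᵀ

Let N = A − (4)·I. We want v_2 with N^2 v_2 = 0 but N^1 v_2 ≠ 0; then v_{j-1} := N · v_j for j = 2, …, 2.

Pick v_2 = (0, 1, 0, 0, 0)ᵀ.
Then v_1 = N · v_2 = (1, 0, 0, 0, 0)ᵀ.

Sanity check: (A − (4)·I) v_1 = (0, 0, 0, 0, 0)ᵀ = 0. ✓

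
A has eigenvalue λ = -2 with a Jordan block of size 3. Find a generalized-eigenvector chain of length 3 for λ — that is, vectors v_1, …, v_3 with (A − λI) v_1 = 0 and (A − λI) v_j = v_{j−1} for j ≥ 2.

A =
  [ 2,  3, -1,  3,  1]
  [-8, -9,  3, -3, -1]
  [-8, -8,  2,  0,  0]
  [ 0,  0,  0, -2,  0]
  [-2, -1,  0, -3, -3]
A Jordan chain for λ = -2 of length 3:
v_1 = (-2, 2, 0, 0, 2)ᵀ
v_2 = (4, -8, -8, 0, -2)ᵀ
v_3 = (1, 0, 0, 0, 0)ᵀ

Let N = A − (-2)·I. We want v_3 with N^3 v_3 = 0 but N^2 v_3 ≠ 0; then v_{j-1} := N · v_j for j = 3, …, 2.

Pick v_3 = (1, 0, 0, 0, 0)ᵀ.
Then v_2 = N · v_3 = (4, -8, -8, 0, -2)ᵀ.
Then v_1 = N · v_2 = (-2, 2, 0, 0, 2)ᵀ.

Sanity check: (A − (-2)·I) v_1 = (0, 0, 0, 0, 0)ᵀ = 0. ✓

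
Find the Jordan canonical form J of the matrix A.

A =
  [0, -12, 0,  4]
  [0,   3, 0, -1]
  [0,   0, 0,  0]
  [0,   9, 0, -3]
J_2(0) ⊕ J_1(0) ⊕ J_1(0)

The characteristic polynomial is
  det(x·I − A) = x^4

Eigenvalues and multiplicities (the geometric multiplicity of λ is n − rank(A − λI), which equals the number of Jordan blocks for λ):
  λ = 0: algebraic multiplicity = 4, geometric multiplicity = 3

Determining the block sizes for each eigenvalue:
  λ = 0: 3 blocks summing to 4 forces exactly one block of size 2 and the rest size 1 → block sizes [2, 1, 1]

Assembling the blocks gives a Jordan form
J =
  [0, 1, 0, 0]
  [0, 0, 0, 0]
  [0, 0, 0, 0]
  [0, 0, 0, 0]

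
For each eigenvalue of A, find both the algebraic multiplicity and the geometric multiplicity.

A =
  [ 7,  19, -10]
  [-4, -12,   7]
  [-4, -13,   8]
λ = 1: alg = 3, geom = 1

Step 1 — factor the characteristic polynomial to read off the algebraic multiplicities:
  χ_A(x) = (x - 1)^3

Step 2 — compute geometric multiplicities via the rank-nullity identity g(λ) = n − rank(A − λI):
  rank(A − (1)·I) = 2, so dim ker(A − (1)·I) = n − 2 = 1

Summary:
  λ = 1: algebraic multiplicity = 3, geometric multiplicity = 1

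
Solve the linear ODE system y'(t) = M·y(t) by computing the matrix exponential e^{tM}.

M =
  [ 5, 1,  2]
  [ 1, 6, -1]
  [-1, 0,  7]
e^{tM} =
  [-t*exp(6*t) + exp(6*t), -t^2*exp(6*t)/2 + t*exp(6*t), -t^2*exp(6*t)/2 + 2*t*exp(6*t)]
  [t*exp(6*t), t^2*exp(6*t)/2 + exp(6*t), t^2*exp(6*t)/2 - t*exp(6*t)]
  [-t*exp(6*t), -t^2*exp(6*t)/2, -t^2*exp(6*t)/2 + t*exp(6*t) + exp(6*t)]

Strategy: write M = P · J · P⁻¹ where J is a Jordan canonical form, so e^{tM} = P · e^{tJ} · P⁻¹, and e^{tJ} can be computed block-by-block.

M has Jordan form
J =
  [6, 1, 0]
  [0, 6, 1]
  [0, 0, 6]
(up to reordering of blocks).

Per-block formulas:
  For a 3×3 Jordan block J_3(6): exp(t · J_3(6)) = e^(6t)·(I + t·N + (t^2/2)·N^2), where N is the 3×3 nilpotent shift.

After assembling e^{tJ} and conjugating by P, we get:

e^{tM} =
  [-t*exp(6*t) + exp(6*t), -t^2*exp(6*t)/2 + t*exp(6*t), -t^2*exp(6*t)/2 + 2*t*exp(6*t)]
  [t*exp(6*t), t^2*exp(6*t)/2 + exp(6*t), t^2*exp(6*t)/2 - t*exp(6*t)]
  [-t*exp(6*t), -t^2*exp(6*t)/2, -t^2*exp(6*t)/2 + t*exp(6*t) + exp(6*t)]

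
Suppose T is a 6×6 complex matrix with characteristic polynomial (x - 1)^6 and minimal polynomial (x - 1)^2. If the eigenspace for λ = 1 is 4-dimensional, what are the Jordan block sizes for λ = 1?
Block sizes for λ = 1: [2, 2, 1, 1]

Step 1 — from the characteristic polynomial, algebraic multiplicity of λ = 1 is 6. From dim ker(T − (1)·I) = 4, there are exactly 4 Jordan blocks for λ = 1.
Step 2 — from the minimal polynomial, the factor (x − 1)^2 tells us the largest block for λ = 1 has size 2.
Step 3 — with total size 6, 4 blocks, and largest block 2, the block sizes (in nonincreasing order) are [2, 2, 1, 1].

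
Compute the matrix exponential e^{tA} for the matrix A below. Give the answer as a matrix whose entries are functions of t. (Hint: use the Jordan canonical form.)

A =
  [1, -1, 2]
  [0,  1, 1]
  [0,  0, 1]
e^{tA} =
  [exp(t), -t*exp(t), -t^2*exp(t)/2 + 2*t*exp(t)]
  [0, exp(t), t*exp(t)]
  [0, 0, exp(t)]

Strategy: write A = P · J · P⁻¹ where J is a Jordan canonical form, so e^{tA} = P · e^{tJ} · P⁻¹, and e^{tJ} can be computed block-by-block.

A has Jordan form
J =
  [1, 1, 0]
  [0, 1, 1]
  [0, 0, 1]
(up to reordering of blocks).

Per-block formulas:
  For a 3×3 Jordan block J_3(1): exp(t · J_3(1)) = e^(1t)·(I + t·N + (t^2/2)·N^2), where N is the 3×3 nilpotent shift.

After assembling e^{tJ} and conjugating by P, we get:

e^{tA} =
  [exp(t), -t*exp(t), -t^2*exp(t)/2 + 2*t*exp(t)]
  [0, exp(t), t*exp(t)]
  [0, 0, exp(t)]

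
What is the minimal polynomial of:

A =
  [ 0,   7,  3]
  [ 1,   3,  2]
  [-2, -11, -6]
x^3 + 3*x^2 + 3*x + 1

The characteristic polynomial is χ_A(x) = (x + 1)^3, so the eigenvalues are known. The minimal polynomial is
  m_A(x) = Π_λ (x − λ)^{k_λ}
where k_λ is the size of the *largest* Jordan block for λ (equivalently, the smallest k with (A − λI)^k v = 0 for every generalised eigenvector v of λ).

  λ = -1: largest Jordan block has size 3, contributing (x + 1)^3

So m_A(x) = (x + 1)^3 = x^3 + 3*x^2 + 3*x + 1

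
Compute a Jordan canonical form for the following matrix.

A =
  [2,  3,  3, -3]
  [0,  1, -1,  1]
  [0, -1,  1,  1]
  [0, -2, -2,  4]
J_2(2) ⊕ J_1(2) ⊕ J_1(2)

The characteristic polynomial is
  det(x·I − A) = x^4 - 8*x^3 + 24*x^2 - 32*x + 16 = (x - 2)^4

Eigenvalues and multiplicities (the geometric multiplicity of λ is n − rank(A − λI), which equals the number of Jordan blocks for λ):
  λ = 2: algebraic multiplicity = 4, geometric multiplicity = 3

Determining the block sizes for each eigenvalue:
  λ = 2: 3 blocks summing to 4 forces exactly one block of size 2 and the rest size 1 → block sizes [2, 1, 1]

Assembling the blocks gives a Jordan form
J =
  [2, 1, 0, 0]
  [0, 2, 0, 0]
  [0, 0, 2, 0]
  [0, 0, 0, 2]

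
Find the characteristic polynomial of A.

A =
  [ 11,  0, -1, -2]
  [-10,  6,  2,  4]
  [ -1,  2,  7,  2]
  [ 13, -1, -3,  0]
x^4 - 24*x^3 + 216*x^2 - 864*x + 1296

Expanding det(x·I − A) (e.g. by cofactor expansion or by noting that A is similar to its Jordan form J, which has the same characteristic polynomial as A) gives
  χ_A(x) = x^4 - 24*x^3 + 216*x^2 - 864*x + 1296
which factors as (x - 6)^4. The eigenvalues (with algebraic multiplicities) are λ = 6 with multiplicity 4.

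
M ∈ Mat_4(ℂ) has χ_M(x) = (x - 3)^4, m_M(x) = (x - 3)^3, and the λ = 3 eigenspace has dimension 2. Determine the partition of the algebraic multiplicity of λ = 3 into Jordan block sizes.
Block sizes for λ = 3: [3, 1]

Step 1 — from the characteristic polynomial, algebraic multiplicity of λ = 3 is 4. From dim ker(M − (3)·I) = 2, there are exactly 2 Jordan blocks for λ = 3.
Step 2 — from the minimal polynomial, the factor (x − 3)^3 tells us the largest block for λ = 3 has size 3.
Step 3 — with total size 4, 2 blocks, and largest block 3, the block sizes (in nonincreasing order) are [3, 1].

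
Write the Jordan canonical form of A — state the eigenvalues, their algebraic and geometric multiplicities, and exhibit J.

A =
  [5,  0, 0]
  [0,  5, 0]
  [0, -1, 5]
J_2(5) ⊕ J_1(5)

The characteristic polynomial is
  det(x·I − A) = x^3 - 15*x^2 + 75*x - 125 = (x - 5)^3

Eigenvalues and multiplicities (the geometric multiplicity of λ is n − rank(A − λI), which equals the number of Jordan blocks for λ):
  λ = 5: algebraic multiplicity = 3, geometric multiplicity = 2

Determining the block sizes for each eigenvalue:
  λ = 5: 2 blocks summing to 3 forces exactly one block of size 2 and the rest size 1 → block sizes [2, 1]

Assembling the blocks gives a Jordan form
J =
  [5, 1, 0]
  [0, 5, 0]
  [0, 0, 5]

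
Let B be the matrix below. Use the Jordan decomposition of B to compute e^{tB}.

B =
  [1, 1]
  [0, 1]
e^{tB} =
  [exp(t), t*exp(t)]
  [0, exp(t)]

Strategy: write B = P · J · P⁻¹ where J is a Jordan canonical form, so e^{tB} = P · e^{tJ} · P⁻¹, and e^{tJ} can be computed block-by-block.

B has Jordan form
J =
  [1, 1]
  [0, 1]
(up to reordering of blocks).

Per-block formulas:
  For a 2×2 Jordan block J_2(1): exp(t · J_2(1)) = e^(1t)·(I + t·N), where N is the 2×2 nilpotent shift.

After assembling e^{tJ} and conjugating by P, we get:

e^{tB} =
  [exp(t), t*exp(t)]
  [0, exp(t)]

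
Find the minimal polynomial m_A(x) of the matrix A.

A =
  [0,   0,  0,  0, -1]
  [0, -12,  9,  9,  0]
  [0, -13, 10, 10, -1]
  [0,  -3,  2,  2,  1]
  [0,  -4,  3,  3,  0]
x^3

The characteristic polynomial is χ_A(x) = x^5, so the eigenvalues are known. The minimal polynomial is
  m_A(x) = Π_λ (x − λ)^{k_λ}
where k_λ is the size of the *largest* Jordan block for λ (equivalently, the smallest k with (A − λI)^k v = 0 for every generalised eigenvector v of λ).

  λ = 0: largest Jordan block has size 3, contributing (x − 0)^3

So m_A(x) = x^3 = x^3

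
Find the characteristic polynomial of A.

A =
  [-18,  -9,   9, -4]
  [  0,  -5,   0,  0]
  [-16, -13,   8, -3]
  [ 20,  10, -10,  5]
x^4 + 10*x^3 + 25*x^2

Expanding det(x·I − A) (e.g. by cofactor expansion or by noting that A is similar to its Jordan form J, which has the same characteristic polynomial as A) gives
  χ_A(x) = x^4 + 10*x^3 + 25*x^2
which factors as x^2*(x + 5)^2. The eigenvalues (with algebraic multiplicities) are λ = -5 with multiplicity 2, λ = 0 with multiplicity 2.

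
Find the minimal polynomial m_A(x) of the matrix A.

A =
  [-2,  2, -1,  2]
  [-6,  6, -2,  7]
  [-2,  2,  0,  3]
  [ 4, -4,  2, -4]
x^3

The characteristic polynomial is χ_A(x) = x^4, so the eigenvalues are known. The minimal polynomial is
  m_A(x) = Π_λ (x − λ)^{k_λ}
where k_λ is the size of the *largest* Jordan block for λ (equivalently, the smallest k with (A − λI)^k v = 0 for every generalised eigenvector v of λ).

  λ = 0: largest Jordan block has size 3, contributing (x − 0)^3

So m_A(x) = x^3 = x^3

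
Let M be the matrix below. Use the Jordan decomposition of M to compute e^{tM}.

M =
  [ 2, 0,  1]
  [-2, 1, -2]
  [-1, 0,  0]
e^{tM} =
  [t*exp(t) + exp(t), 0, t*exp(t)]
  [-2*t*exp(t), exp(t), -2*t*exp(t)]
  [-t*exp(t), 0, -t*exp(t) + exp(t)]

Strategy: write M = P · J · P⁻¹ where J is a Jordan canonical form, so e^{tM} = P · e^{tJ} · P⁻¹, and e^{tJ} can be computed block-by-block.

M has Jordan form
J =
  [1, 1, 0]
  [0, 1, 0]
  [0, 0, 1]
(up to reordering of blocks).

Per-block formulas:
  For a 1×1 block at λ = 1: exp(t · [1]) = [e^(1t)].
  For a 2×2 Jordan block J_2(1): exp(t · J_2(1)) = e^(1t)·(I + t·N), where N is the 2×2 nilpotent shift.

After assembling e^{tJ} and conjugating by P, we get:

e^{tM} =
  [t*exp(t) + exp(t), 0, t*exp(t)]
  [-2*t*exp(t), exp(t), -2*t*exp(t)]
  [-t*exp(t), 0, -t*exp(t) + exp(t)]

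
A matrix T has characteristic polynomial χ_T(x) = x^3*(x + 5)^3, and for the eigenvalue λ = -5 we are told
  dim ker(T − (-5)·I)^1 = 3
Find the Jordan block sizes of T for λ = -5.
Block sizes for λ = -5: [1, 1, 1]

From the dimensions of kernels of powers, the number of Jordan blocks of size at least j is d_j − d_{j−1} where d_j = dim ker(N^j) (with d_0 = 0). Computing the differences gives [3].
The number of blocks of size exactly k is (#blocks of size ≥ k) − (#blocks of size ≥ k + 1), so the partition is: 3 block(s) of size 1.
In nonincreasing order the block sizes are [1, 1, 1].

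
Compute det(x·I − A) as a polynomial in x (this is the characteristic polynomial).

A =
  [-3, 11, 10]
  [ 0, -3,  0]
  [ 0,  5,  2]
x^3 + 4*x^2 - 3*x - 18

Expanding det(x·I − A) (e.g. by cofactor expansion or by noting that A is similar to its Jordan form J, which has the same characteristic polynomial as A) gives
  χ_A(x) = x^3 + 4*x^2 - 3*x - 18
which factors as (x - 2)*(x + 3)^2. The eigenvalues (with algebraic multiplicities) are λ = -3 with multiplicity 2, λ = 2 with multiplicity 1.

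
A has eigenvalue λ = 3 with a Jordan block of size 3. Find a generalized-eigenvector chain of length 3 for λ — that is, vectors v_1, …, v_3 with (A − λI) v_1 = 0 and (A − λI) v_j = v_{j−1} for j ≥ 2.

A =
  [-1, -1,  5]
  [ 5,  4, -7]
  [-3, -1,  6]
A Jordan chain for λ = 3 of length 3:
v_1 = (-4, 6, -2)ᵀ
v_2 = (-4, 5, -3)ᵀ
v_3 = (1, 0, 0)ᵀ

Let N = A − (3)·I. We want v_3 with N^3 v_3 = 0 but N^2 v_3 ≠ 0; then v_{j-1} := N · v_j for j = 3, …, 2.

Pick v_3 = (1, 0, 0)ᵀ.
Then v_2 = N · v_3 = (-4, 5, -3)ᵀ.
Then v_1 = N · v_2 = (-4, 6, -2)ᵀ.

Sanity check: (A − (3)·I) v_1 = (0, 0, 0)ᵀ = 0. ✓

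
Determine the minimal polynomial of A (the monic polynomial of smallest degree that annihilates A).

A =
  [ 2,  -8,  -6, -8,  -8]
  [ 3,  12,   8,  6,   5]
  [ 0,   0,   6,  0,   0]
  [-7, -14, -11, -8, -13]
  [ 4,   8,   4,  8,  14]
x^3 - 14*x^2 + 60*x - 72

The characteristic polynomial is χ_A(x) = (x - 6)^4*(x - 2), so the eigenvalues are known. The minimal polynomial is
  m_A(x) = Π_λ (x − λ)^{k_λ}
where k_λ is the size of the *largest* Jordan block for λ (equivalently, the smallest k with (A − λI)^k v = 0 for every generalised eigenvector v of λ).

  λ = 2: largest Jordan block has size 1, contributing (x − 2)
  λ = 6: largest Jordan block has size 2, contributing (x − 6)^2

So m_A(x) = (x - 6)^2*(x - 2) = x^3 - 14*x^2 + 60*x - 72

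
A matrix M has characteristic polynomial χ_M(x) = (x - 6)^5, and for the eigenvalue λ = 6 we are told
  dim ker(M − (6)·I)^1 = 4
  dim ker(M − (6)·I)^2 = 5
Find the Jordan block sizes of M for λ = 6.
Block sizes for λ = 6: [2, 1, 1, 1]

From the dimensions of kernels of powers, the number of Jordan blocks of size at least j is d_j − d_{j−1} where d_j = dim ker(N^j) (with d_0 = 0). Computing the differences gives [4, 1].
The number of blocks of size exactly k is (#blocks of size ≥ k) − (#blocks of size ≥ k + 1), so the partition is: 3 block(s) of size 1, 1 block(s) of size 2.
In nonincreasing order the block sizes are [2, 1, 1, 1].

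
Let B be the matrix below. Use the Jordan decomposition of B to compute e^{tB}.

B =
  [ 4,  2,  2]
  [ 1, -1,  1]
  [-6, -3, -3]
e^{tB} =
  [3*t^2 + 4*t + 1, 2*t, 2*t^2 + 2*t]
  [-3*t^2/2 + t, 1 - t, -t^2 + t]
  [-9*t^2/2 - 6*t, -3*t, -3*t^2 - 3*t + 1]

Strategy: write B = P · J · P⁻¹ where J is a Jordan canonical form, so e^{tB} = P · e^{tJ} · P⁻¹, and e^{tJ} can be computed block-by-block.

B has Jordan form
J =
  [0, 1, 0]
  [0, 0, 1]
  [0, 0, 0]
(up to reordering of blocks).

Per-block formulas:
  For a 3×3 Jordan block J_3(0): exp(t · J_3(0)) = e^(0t)·(I + t·N + (t^2/2)·N^2), where N is the 3×3 nilpotent shift.

After assembling e^{tJ} and conjugating by P, we get:

e^{tB} =
  [3*t^2 + 4*t + 1, 2*t, 2*t^2 + 2*t]
  [-3*t^2/2 + t, 1 - t, -t^2 + t]
  [-9*t^2/2 - 6*t, -3*t, -3*t^2 - 3*t + 1]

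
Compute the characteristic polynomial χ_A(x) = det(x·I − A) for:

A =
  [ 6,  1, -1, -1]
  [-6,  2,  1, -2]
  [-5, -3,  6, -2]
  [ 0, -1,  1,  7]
x^4 - 21*x^3 + 162*x^2 - 540*x + 648

Expanding det(x·I − A) (e.g. by cofactor expansion or by noting that A is similar to its Jordan form J, which has the same characteristic polynomial as A) gives
  χ_A(x) = x^4 - 21*x^3 + 162*x^2 - 540*x + 648
which factors as (x - 6)^3*(x - 3). The eigenvalues (with algebraic multiplicities) are λ = 3 with multiplicity 1, λ = 6 with multiplicity 3.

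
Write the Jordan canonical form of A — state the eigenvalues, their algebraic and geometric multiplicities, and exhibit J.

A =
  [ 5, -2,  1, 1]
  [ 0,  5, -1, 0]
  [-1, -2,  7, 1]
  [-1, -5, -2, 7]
J_3(6) ⊕ J_1(6)

The characteristic polynomial is
  det(x·I − A) = x^4 - 24*x^3 + 216*x^2 - 864*x + 1296 = (x - 6)^4

Eigenvalues and multiplicities (the geometric multiplicity of λ is n − rank(A − λI), which equals the number of Jordan blocks for λ):
  λ = 6: algebraic multiplicity = 4, geometric multiplicity = 2

Determining the block sizes for each eigenvalue:
  λ = 6: with am = 4 and gm = 2, the partition is not yet determined (e.g. several partitions of 4 into 2 parts exist). Let N = A − (6)·I. Computing rank(N^1) = 2, rank(N^2) = 1, rank(N^3) = 0; the number of blocks of size ≥ j is rank(N^{j−1}) − rank(N^j), giving [2, 1, 1]. So we have 1 block(s) of size 3, 1 block(s) of size 1 → block sizes [3, 1]

Assembling the blocks gives a Jordan form
J =
  [6, 1, 0, 0]
  [0, 6, 1, 0]
  [0, 0, 6, 0]
  [0, 0, 0, 6]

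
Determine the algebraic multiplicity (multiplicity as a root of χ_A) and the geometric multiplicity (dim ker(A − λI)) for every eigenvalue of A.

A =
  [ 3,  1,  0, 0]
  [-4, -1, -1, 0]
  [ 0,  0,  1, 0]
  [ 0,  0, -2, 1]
λ = 1: alg = 4, geom = 2

Step 1 — factor the characteristic polynomial to read off the algebraic multiplicities:
  χ_A(x) = (x - 1)^4

Step 2 — compute geometric multiplicities via the rank-nullity identity g(λ) = n − rank(A − λI):
  rank(A − (1)·I) = 2, so dim ker(A − (1)·I) = n − 2 = 2

Summary:
  λ = 1: algebraic multiplicity = 4, geometric multiplicity = 2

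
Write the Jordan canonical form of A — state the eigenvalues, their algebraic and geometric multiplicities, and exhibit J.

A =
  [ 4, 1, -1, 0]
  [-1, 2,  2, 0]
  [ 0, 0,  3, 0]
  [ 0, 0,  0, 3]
J_3(3) ⊕ J_1(3)

The characteristic polynomial is
  det(x·I − A) = x^4 - 12*x^3 + 54*x^2 - 108*x + 81 = (x - 3)^4

Eigenvalues and multiplicities (the geometric multiplicity of λ is n − rank(A − λI), which equals the number of Jordan blocks for λ):
  λ = 3: algebraic multiplicity = 4, geometric multiplicity = 2

Determining the block sizes for each eigenvalue:
  λ = 3: with am = 4 and gm = 2, the partition is not yet determined (e.g. several partitions of 4 into 2 parts exist). Let N = A − (3)·I. Computing rank(N^1) = 2, rank(N^2) = 1, rank(N^3) = 0; the number of blocks of size ≥ j is rank(N^{j−1}) − rank(N^j), giving [2, 1, 1]. So we have 1 block(s) of size 3, 1 block(s) of size 1 → block sizes [3, 1]

Assembling the blocks gives a Jordan form
J =
  [3, 1, 0, 0]
  [0, 3, 1, 0]
  [0, 0, 3, 0]
  [0, 0, 0, 3]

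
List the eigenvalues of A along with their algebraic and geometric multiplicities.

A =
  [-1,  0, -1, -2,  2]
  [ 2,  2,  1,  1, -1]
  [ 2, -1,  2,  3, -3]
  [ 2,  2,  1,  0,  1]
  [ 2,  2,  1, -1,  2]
λ = 1: alg = 5, geom = 2

Step 1 — factor the characteristic polynomial to read off the algebraic multiplicities:
  χ_A(x) = (x - 1)^5

Step 2 — compute geometric multiplicities via the rank-nullity identity g(λ) = n − rank(A − λI):
  rank(A − (1)·I) = 3, so dim ker(A − (1)·I) = n − 3 = 2

Summary:
  λ = 1: algebraic multiplicity = 5, geometric multiplicity = 2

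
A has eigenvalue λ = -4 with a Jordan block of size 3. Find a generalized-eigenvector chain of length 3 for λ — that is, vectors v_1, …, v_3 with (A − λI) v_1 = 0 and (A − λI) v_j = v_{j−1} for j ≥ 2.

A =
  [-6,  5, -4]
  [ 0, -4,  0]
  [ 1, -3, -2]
A Jordan chain for λ = -4 of length 3:
v_1 = (2, 0, -1)ᵀ
v_2 = (5, 0, -3)ᵀ
v_3 = (0, 1, 0)ᵀ

Let N = A − (-4)·I. We want v_3 with N^3 v_3 = 0 but N^2 v_3 ≠ 0; then v_{j-1} := N · v_j for j = 3, …, 2.

Pick v_3 = (0, 1, 0)ᵀ.
Then v_2 = N · v_3 = (5, 0, -3)ᵀ.
Then v_1 = N · v_2 = (2, 0, -1)ᵀ.

Sanity check: (A − (-4)·I) v_1 = (0, 0, 0)ᵀ = 0. ✓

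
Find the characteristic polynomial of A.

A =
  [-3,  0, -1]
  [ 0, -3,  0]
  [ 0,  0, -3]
x^3 + 9*x^2 + 27*x + 27

Expanding det(x·I − A) (e.g. by cofactor expansion or by noting that A is similar to its Jordan form J, which has the same characteristic polynomial as A) gives
  χ_A(x) = x^3 + 9*x^2 + 27*x + 27
which factors as (x + 3)^3. The eigenvalues (with algebraic multiplicities) are λ = -3 with multiplicity 3.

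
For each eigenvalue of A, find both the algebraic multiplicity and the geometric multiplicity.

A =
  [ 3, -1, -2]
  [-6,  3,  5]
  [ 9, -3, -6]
λ = 0: alg = 3, geom = 1

Step 1 — factor the characteristic polynomial to read off the algebraic multiplicities:
  χ_A(x) = x^3

Step 2 — compute geometric multiplicities via the rank-nullity identity g(λ) = n − rank(A − λI):
  rank(A − (0)·I) = 2, so dim ker(A − (0)·I) = n − 2 = 1

Summary:
  λ = 0: algebraic multiplicity = 3, geometric multiplicity = 1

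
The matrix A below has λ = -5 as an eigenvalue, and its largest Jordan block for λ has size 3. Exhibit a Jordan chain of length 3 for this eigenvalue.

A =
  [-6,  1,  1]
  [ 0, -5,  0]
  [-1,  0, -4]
A Jordan chain for λ = -5 of length 3:
v_1 = (-1, 0, -1)ᵀ
v_2 = (1, 0, 0)ᵀ
v_3 = (0, 1, 0)ᵀ

Let N = A − (-5)·I. We want v_3 with N^3 v_3 = 0 but N^2 v_3 ≠ 0; then v_{j-1} := N · v_j for j = 3, …, 2.

Pick v_3 = (0, 1, 0)ᵀ.
Then v_2 = N · v_3 = (1, 0, 0)ᵀ.
Then v_1 = N · v_2 = (-1, 0, -1)ᵀ.

Sanity check: (A − (-5)·I) v_1 = (0, 0, 0)ᵀ = 0. ✓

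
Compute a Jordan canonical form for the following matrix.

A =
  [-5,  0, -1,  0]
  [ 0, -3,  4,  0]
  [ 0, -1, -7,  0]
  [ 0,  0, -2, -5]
J_3(-5) ⊕ J_1(-5)

The characteristic polynomial is
  det(x·I − A) = x^4 + 20*x^3 + 150*x^2 + 500*x + 625 = (x + 5)^4

Eigenvalues and multiplicities (the geometric multiplicity of λ is n − rank(A − λI), which equals the number of Jordan blocks for λ):
  λ = -5: algebraic multiplicity = 4, geometric multiplicity = 2

Determining the block sizes for each eigenvalue:
  λ = -5: with am = 4 and gm = 2, the partition is not yet determined (e.g. several partitions of 4 into 2 parts exist). Let N = A − (-5)·I. Computing rank(N^1) = 2, rank(N^2) = 1, rank(N^3) = 0; the number of blocks of size ≥ j is rank(N^{j−1}) − rank(N^j), giving [2, 1, 1]. So we have 1 block(s) of size 3, 1 block(s) of size 1 → block sizes [3, 1]

Assembling the blocks gives a Jordan form
J =
  [-5,  1,  0,  0]
  [ 0, -5,  1,  0]
  [ 0,  0, -5,  0]
  [ 0,  0,  0, -5]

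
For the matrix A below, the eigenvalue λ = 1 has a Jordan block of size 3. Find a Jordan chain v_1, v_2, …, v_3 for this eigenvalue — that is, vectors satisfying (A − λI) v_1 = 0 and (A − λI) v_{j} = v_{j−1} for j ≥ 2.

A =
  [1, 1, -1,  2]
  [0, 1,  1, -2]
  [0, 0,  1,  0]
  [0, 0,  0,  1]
A Jordan chain for λ = 1 of length 3:
v_1 = (1, 0, 0, 0)ᵀ
v_2 = (-1, 1, 0, 0)ᵀ
v_3 = (0, 0, 1, 0)ᵀ

Let N = A − (1)·I. We want v_3 with N^3 v_3 = 0 but N^2 v_3 ≠ 0; then v_{j-1} := N · v_j for j = 3, …, 2.

Pick v_3 = (0, 0, 1, 0)ᵀ.
Then v_2 = N · v_3 = (-1, 1, 0, 0)ᵀ.
Then v_1 = N · v_2 = (1, 0, 0, 0)ᵀ.

Sanity check: (A − (1)·I) v_1 = (0, 0, 0, 0)ᵀ = 0. ✓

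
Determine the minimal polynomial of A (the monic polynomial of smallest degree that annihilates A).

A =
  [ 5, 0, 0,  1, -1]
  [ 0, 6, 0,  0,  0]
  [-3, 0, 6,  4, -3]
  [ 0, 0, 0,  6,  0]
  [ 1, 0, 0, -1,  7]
x^2 - 12*x + 36

The characteristic polynomial is χ_A(x) = (x - 6)^5, so the eigenvalues are known. The minimal polynomial is
  m_A(x) = Π_λ (x − λ)^{k_λ}
where k_λ is the size of the *largest* Jordan block for λ (equivalently, the smallest k with (A − λI)^k v = 0 for every generalised eigenvector v of λ).

  λ = 6: largest Jordan block has size 2, contributing (x − 6)^2

So m_A(x) = (x - 6)^2 = x^2 - 12*x + 36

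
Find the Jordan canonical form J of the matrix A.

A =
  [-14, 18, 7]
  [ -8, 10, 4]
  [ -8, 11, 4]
J_3(0)

The characteristic polynomial is
  det(x·I − A) = x^3

Eigenvalues and multiplicities (the geometric multiplicity of λ is n − rank(A − λI), which equals the number of Jordan blocks for λ):
  λ = 0: algebraic multiplicity = 3, geometric multiplicity = 1

Determining the block sizes for each eigenvalue:
  λ = 0: one block (gm = 1), so the single block has size am = 3 → block sizes [3]

Assembling the blocks gives a Jordan form
J =
  [0, 1, 0]
  [0, 0, 1]
  [0, 0, 0]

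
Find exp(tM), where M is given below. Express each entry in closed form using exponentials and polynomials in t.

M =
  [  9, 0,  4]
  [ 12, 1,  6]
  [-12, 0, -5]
e^{tM} =
  [4*exp(3*t) - 3*exp(t), 0, 2*exp(3*t) - 2*exp(t)]
  [6*exp(3*t) - 6*exp(t), exp(t), 3*exp(3*t) - 3*exp(t)]
  [-6*exp(3*t) + 6*exp(t), 0, -3*exp(3*t) + 4*exp(t)]

Strategy: write M = P · J · P⁻¹ where J is a Jordan canonical form, so e^{tM} = P · e^{tJ} · P⁻¹, and e^{tJ} can be computed block-by-block.

M has Jordan form
J =
  [1, 0, 0]
  [0, 1, 0]
  [0, 0, 3]
(up to reordering of blocks).

Per-block formulas:
  For a 1×1 block at λ = 1: exp(t · [1]) = [e^(1t)].
  For a 1×1 block at λ = 3: exp(t · [3]) = [e^(3t)].

After assembling e^{tJ} and conjugating by P, we get:

e^{tM} =
  [4*exp(3*t) - 3*exp(t), 0, 2*exp(3*t) - 2*exp(t)]
  [6*exp(3*t) - 6*exp(t), exp(t), 3*exp(3*t) - 3*exp(t)]
  [-6*exp(3*t) + 6*exp(t), 0, -3*exp(3*t) + 4*exp(t)]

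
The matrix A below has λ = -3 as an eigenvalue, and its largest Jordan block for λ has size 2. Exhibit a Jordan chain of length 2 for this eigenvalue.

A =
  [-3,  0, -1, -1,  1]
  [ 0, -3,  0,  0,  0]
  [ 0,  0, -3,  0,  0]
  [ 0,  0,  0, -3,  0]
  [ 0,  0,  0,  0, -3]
A Jordan chain for λ = -3 of length 2:
v_1 = (-1, 0, 0, 0, 0)ᵀ
v_2 = (0, 0, 1, 0, 0)ᵀ

Let N = A − (-3)·I. We want v_2 with N^2 v_2 = 0 but N^1 v_2 ≠ 0; then v_{j-1} := N · v_j for j = 2, …, 2.

Pick v_2 = (0, 0, 1, 0, 0)ᵀ.
Then v_1 = N · v_2 = (-1, 0, 0, 0, 0)ᵀ.

Sanity check: (A − (-3)·I) v_1 = (0, 0, 0, 0, 0)ᵀ = 0. ✓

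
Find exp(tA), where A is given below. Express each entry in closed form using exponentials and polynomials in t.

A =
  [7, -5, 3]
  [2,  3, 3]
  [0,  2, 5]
e^{tA} =
  [-3*t^2*exp(5*t) + 2*t*exp(5*t) + exp(5*t), 3*t^2*exp(5*t) - 5*t*exp(5*t), -9*t^2*exp(5*t)/2 + 3*t*exp(5*t)]
  [2*t*exp(5*t), -2*t*exp(5*t) + exp(5*t), 3*t*exp(5*t)]
  [2*t^2*exp(5*t), -2*t^2*exp(5*t) + 2*t*exp(5*t), 3*t^2*exp(5*t) + exp(5*t)]

Strategy: write A = P · J · P⁻¹ where J is a Jordan canonical form, so e^{tA} = P · e^{tJ} · P⁻¹, and e^{tJ} can be computed block-by-block.

A has Jordan form
J =
  [5, 1, 0]
  [0, 5, 1]
  [0, 0, 5]
(up to reordering of blocks).

Per-block formulas:
  For a 3×3 Jordan block J_3(5): exp(t · J_3(5)) = e^(5t)·(I + t·N + (t^2/2)·N^2), where N is the 3×3 nilpotent shift.

After assembling e^{tJ} and conjugating by P, we get:

e^{tA} =
  [-3*t^2*exp(5*t) + 2*t*exp(5*t) + exp(5*t), 3*t^2*exp(5*t) - 5*t*exp(5*t), -9*t^2*exp(5*t)/2 + 3*t*exp(5*t)]
  [2*t*exp(5*t), -2*t*exp(5*t) + exp(5*t), 3*t*exp(5*t)]
  [2*t^2*exp(5*t), -2*t^2*exp(5*t) + 2*t*exp(5*t), 3*t^2*exp(5*t) + exp(5*t)]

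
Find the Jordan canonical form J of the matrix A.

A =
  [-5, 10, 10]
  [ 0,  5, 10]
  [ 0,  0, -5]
J_1(-5) ⊕ J_1(-5) ⊕ J_1(5)

The characteristic polynomial is
  det(x·I − A) = x^3 + 5*x^2 - 25*x - 125 = (x - 5)*(x + 5)^2

Eigenvalues and multiplicities (the geometric multiplicity of λ is n − rank(A − λI), which equals the number of Jordan blocks for λ):
  λ = -5: algebraic multiplicity = 2, geometric multiplicity = 2
  λ = 5: algebraic multiplicity = 1, geometric multiplicity = 1

Determining the block sizes for each eigenvalue:
  λ = -5: gm = am = 2, so every block has size 1 → block sizes [1, 1]
  λ = 5: one block (gm = 1), so the single block has size am = 1 → block sizes [1]

Assembling the blocks gives a Jordan form
J =
  [-5,  0, 0]
  [ 0, -5, 0]
  [ 0,  0, 5]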